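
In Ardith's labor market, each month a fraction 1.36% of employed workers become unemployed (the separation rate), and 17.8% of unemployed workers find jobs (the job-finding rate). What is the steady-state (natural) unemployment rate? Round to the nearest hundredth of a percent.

Steady-state unemployment rate ≈ 7.10%.

At steady state the flows balance: s·E = f·U, so U/(E+U) = s/(s+f).
u* = 1.36 / (1.36 + 17.8) = 1.36 / 19.16 = 7.10%.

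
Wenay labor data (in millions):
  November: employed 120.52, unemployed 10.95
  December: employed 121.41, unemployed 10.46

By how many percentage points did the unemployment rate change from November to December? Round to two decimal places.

November: labor force = 120.52 + 10.95 = 131.47; u = 10.95/131.47 = 8.33%.
December: labor force = 121.41 + 10.46 = 131.87; u = 10.46/131.87 = 7.93%.
Change = 7.93% − 8.33% = −0.40 pp.

The unemployment rate changed by −0.40 percentage points.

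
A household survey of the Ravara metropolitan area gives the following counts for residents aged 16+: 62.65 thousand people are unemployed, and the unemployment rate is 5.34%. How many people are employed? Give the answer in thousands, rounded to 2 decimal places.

Labor force = U / u = 62.65 / 0.0534 ≈ 1,173.22 thousand.
Employed = labor force − unemployed = 1,173.22 − 62.65 = 1,110.57 thousand.

About 1,110.57 thousand are employed.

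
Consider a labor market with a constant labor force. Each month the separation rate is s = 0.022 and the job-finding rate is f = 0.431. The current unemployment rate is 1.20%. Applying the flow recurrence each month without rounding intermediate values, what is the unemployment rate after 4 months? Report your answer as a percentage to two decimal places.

Unemployment rate after four months ≈ 4.53%.

With a fixed labor force, u_{t+1} = u_t + s·(1−u_t) − f·u_t = u_t·(1−s−f) + s.
Here 1−s−f = 0.547 and s = 0.022.
u_1 = 0.012000 × 0.547 + 0.022 = 0.028564.
u_2 = 0.028564 × 0.547 + 0.022 = 0.037625.
u_3 = 0.037625 × 0.547 + 0.022 = 0.042581.
u_4 = 0.042581 × 0.547 + 0.022 = 0.045292.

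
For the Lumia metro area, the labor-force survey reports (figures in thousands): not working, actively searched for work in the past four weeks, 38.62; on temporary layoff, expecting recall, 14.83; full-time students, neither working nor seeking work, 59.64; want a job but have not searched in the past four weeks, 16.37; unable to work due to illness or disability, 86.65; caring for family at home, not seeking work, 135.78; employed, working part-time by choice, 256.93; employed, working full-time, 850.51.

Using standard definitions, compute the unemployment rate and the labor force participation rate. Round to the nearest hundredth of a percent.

Employed = 256.93 + 850.51 = 1,107.44 thousand.
Unemployed = 38.62 + 14.83 = 53.45 thousand (jobless and actively searching, or on temporary layoff).
Labor force = 1,107.44 + 53.45 = 1,160.89 thousand.
Not in labor force = 59.64 + 16.37 + 86.65 + 135.78 = 298.44 thousand (those not working and not actively searching are outside the labor force — including those who want a job but have given up searching).
Civilian working-age population = 1,160.89 + 298.44 = 1,459.33 thousand.
Unemployment rate = 53.45 / 1,160.89 = 4.60%.
Labor force participation rate = 1,160.89 / 1,459.33 = 79.55%.

Unemployment rate ≈ 4.60%; labor force participation rate ≈ 79.55%.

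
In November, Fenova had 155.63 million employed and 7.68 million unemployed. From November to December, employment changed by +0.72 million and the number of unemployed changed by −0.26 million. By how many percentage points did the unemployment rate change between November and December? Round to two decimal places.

November: labor force = 155.63 + 7.68 = 163.31; u = 7.68/163.31 = 4.70%.
December: labor force = 156.35 + 7.42 = 163.77; u = 7.42/163.77 = 4.53%.
Change = 4.53% − 4.70% = −0.17 pp.

The unemployment rate changed by −0.17 percentage points.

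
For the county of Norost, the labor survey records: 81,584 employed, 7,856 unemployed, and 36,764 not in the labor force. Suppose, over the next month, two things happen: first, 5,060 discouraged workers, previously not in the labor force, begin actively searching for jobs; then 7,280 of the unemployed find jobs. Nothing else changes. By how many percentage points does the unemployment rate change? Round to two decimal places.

Initially, labor force = 81,584 + 7,856 = 89,440, so u = 7,856/89,440 = 8.78%.
After the first change, unemployed and labor force both rise by 5,060 → E = 81,584, U = 12,916, labor force = 94,500.
After the second change, unemployed falls and employed rises by 7,280; labor force unchanged → E = 88,864, U = 5,636, labor force = 94,500.
New unemployment rate = 5,636 / 94,500 = 5.96%.
Change = 5.96% − 8.78% = −2.82 percentage points.

The unemployment rate changes by −2.82 percentage points.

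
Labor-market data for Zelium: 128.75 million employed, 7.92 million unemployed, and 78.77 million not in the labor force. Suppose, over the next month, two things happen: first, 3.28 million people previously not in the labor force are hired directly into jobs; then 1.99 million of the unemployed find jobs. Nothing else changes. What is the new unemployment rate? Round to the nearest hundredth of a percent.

New unemployment rate ≈ 4.24%.

Initially, labor force = 128.75 + 7.92 = 136.67 million, so u = 7.92/136.67 = 5.79%.
After the first change, employed and labor force both rise by 3.28; unemployed unchanged → E = 132.03, U = 7.92, labor force = 139.95 million.
After the second change, unemployed falls and employed rises by 1.99; labor force unchanged → E = 134.02, U = 5.93, labor force = 139.95 million.
New unemployment rate = 5.93 / 139.95 = 4.24%.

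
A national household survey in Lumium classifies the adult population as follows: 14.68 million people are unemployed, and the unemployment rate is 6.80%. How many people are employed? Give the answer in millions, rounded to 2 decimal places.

Labor force = U / u = 14.68 / 0.0680 ≈ 215.88 million.
Employed = labor force − unemployed = 215.88 − 14.68 = 201.20 million.

About 201.20 million are employed.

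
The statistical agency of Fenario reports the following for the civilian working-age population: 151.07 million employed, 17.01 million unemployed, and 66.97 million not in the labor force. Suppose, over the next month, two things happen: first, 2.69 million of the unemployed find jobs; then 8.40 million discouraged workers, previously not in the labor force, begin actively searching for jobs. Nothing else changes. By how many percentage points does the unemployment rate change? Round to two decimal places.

The unemployment rate changes by +2.75 percentage points.

Initially, labor force = 151.07 + 17.01 = 168.08 million, so u = 17.01/168.08 = 10.12%.
After the first change, unemployed falls and employed rises by 2.69; labor force unchanged → E = 153.76, U = 14.32, labor force = 168.08 million.
After the second change, unemployed and labor force both rise by 8.40 → E = 153.76, U = 22.72, labor force = 176.48 million.
New unemployment rate = 22.72 / 176.48 = 12.87%.
Change = 12.87% − 10.12% = +2.75 percentage points.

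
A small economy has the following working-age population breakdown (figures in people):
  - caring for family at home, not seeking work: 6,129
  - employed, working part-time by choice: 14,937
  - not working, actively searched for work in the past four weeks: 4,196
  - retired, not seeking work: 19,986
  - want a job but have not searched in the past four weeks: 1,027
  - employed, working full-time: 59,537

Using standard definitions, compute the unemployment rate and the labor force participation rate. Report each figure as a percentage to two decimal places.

Unemployment rate ≈ 5.33%; labor force participation rate ≈ 74.35%.

Employed = 14,937 + 59,537 = 74,474.
Unemployed = 4,196.
Labor force = 74,474 + 4,196 = 78,670.
Not in labor force = 6,129 + 19,986 + 1,027 = 27,142 (those not working and not actively searching are outside the labor force — including those who want a job but have given up searching).
Civilian working-age population = 78,670 + 27,142 = 105,812.
Unemployment rate = 4,196 / 78,670 = 5.33%.
Labor force participation rate = 78,670 / 105,812 = 74.35%.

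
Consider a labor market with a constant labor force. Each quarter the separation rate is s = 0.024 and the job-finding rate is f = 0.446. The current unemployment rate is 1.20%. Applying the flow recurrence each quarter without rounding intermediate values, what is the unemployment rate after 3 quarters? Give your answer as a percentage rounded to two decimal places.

With a fixed labor force, u_{t+1} = u_t + s·(1−u_t) − f·u_t = u_t·(1−s−f) + s.
Here 1−s−f = 0.530 and s = 0.024.
u_1 = 0.012000 × 0.530 + 0.024 = 0.030360.
u_2 = 0.030360 × 0.530 + 0.024 = 0.040091.
u_3 = 0.040091 × 0.530 + 0.024 = 0.045248.

Unemployment rate after three quarters ≈ 4.52%.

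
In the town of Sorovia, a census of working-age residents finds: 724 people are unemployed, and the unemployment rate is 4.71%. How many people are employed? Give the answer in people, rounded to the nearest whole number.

Labor force = U / u = 724 / 0.0471 ≈ 15,372.
Employed = labor force − unemployed = 15,372 − 724 = 14,648.

About 14,648 are employed.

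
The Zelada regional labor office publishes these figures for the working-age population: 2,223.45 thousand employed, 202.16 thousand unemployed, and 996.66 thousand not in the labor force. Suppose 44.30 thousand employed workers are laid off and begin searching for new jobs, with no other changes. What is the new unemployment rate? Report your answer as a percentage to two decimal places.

Initially, labor force = 2,223.45 + 202.16 = 2,425.61 thousand, so u = 202.16/2,425.61 = 8.33%.
After the change, employed falls and unemployed rises by 44.30; labor force unchanged → E = 2,179.15, U = 246.46, labor force = 2,425.61 thousand.
New unemployment rate = 246.46 / 2,425.61 = 10.16%.

New unemployment rate ≈ 10.16%.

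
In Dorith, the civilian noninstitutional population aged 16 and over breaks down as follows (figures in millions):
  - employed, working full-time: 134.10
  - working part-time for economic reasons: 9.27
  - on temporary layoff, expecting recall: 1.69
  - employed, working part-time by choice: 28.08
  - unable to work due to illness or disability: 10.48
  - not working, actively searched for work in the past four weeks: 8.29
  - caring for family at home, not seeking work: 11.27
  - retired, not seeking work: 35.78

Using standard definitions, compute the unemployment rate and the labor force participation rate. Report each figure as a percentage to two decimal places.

Unemployment rate ≈ 5.50%; labor force participation rate ≈ 75.92%.

Employed = 134.10 + 9.27 + 28.08 = 171.45 million (anyone who worked, including part-time for economic reasons, counts as employed).
Unemployed = 1.69 + 8.29 = 9.98 million (jobless and actively searching, or on temporary layoff).
Labor force = 171.45 + 9.98 = 181.43 million.
Not in labor force = 10.48 + 11.27 + 35.78 = 57.53 million (those not working and not actively searching are outside the labor force).
Civilian working-age population = 181.43 + 57.53 = 238.96 million.
Unemployment rate = 9.98 / 181.43 = 5.50%.
Labor force participation rate = 181.43 / 238.96 = 75.92%.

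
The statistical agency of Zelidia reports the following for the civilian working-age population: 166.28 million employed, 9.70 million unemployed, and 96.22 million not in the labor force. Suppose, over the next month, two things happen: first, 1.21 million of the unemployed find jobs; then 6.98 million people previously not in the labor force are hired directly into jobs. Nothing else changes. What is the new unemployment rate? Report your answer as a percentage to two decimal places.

New unemployment rate ≈ 4.64%.

Initially, labor force = 166.28 + 9.70 = 175.98 million, so u = 9.70/175.98 = 5.51%.
After the first change, unemployed falls and employed rises by 1.21; labor force unchanged → E = 167.49, U = 8.49, labor force = 175.98 million.
After the second change, employed and labor force both rise by 6.98; unemployed unchanged → E = 174.47, U = 8.49, labor force = 182.96 million.
New unemployment rate = 8.49 / 182.96 = 4.64%.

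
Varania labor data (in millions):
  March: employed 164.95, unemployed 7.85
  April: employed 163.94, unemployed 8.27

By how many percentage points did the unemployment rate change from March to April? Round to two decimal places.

March: labor force = 164.95 + 7.85 = 172.80; u = 7.85/172.80 = 4.54%.
April: labor force = 163.94 + 8.27 = 172.21; u = 8.27/172.21 = 4.80%.
Change = 4.80% − 4.54% = +0.26 pp.

The unemployment rate changed by +0.26 percentage points.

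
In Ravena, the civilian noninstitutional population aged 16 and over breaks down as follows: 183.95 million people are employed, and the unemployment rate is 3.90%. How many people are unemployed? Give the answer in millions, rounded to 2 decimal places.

About 7.47 million are unemployed.

Let U be the number unemployed. The labor force is E + U, and U/(E+U) = 0.0390.
So U = 0.0390 × 183.95 / (1 − 0.0390) = 7.1740 / 0.9610 ≈ 7.47 million.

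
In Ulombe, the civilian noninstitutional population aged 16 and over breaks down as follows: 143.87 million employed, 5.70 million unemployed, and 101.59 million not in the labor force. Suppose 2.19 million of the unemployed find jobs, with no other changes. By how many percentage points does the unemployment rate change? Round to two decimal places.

Initially, labor force = 143.87 + 5.70 = 149.57 million, so u = 5.70/149.57 = 3.81%.
After the change, unemployed falls and employed rises by 2.19; labor force unchanged → E = 146.06, U = 3.51, labor force = 149.57 million.
New unemployment rate = 3.51 / 149.57 = 2.35%.
Change = 2.35% − 3.81% = −1.46 percentage points.

The unemployment rate changes by −1.46 percentage points.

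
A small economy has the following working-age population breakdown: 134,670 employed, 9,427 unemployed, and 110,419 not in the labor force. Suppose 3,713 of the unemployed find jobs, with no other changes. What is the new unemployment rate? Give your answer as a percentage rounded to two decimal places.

New unemployment rate ≈ 3.97%.

Initially, labor force = 134,670 + 9,427 = 144,097, so u = 9,427/144,097 = 6.54%.
After the change, unemployed falls and employed rises by 3,713; labor force unchanged → E = 138,383, U = 5,714, labor force = 144,097.
New unemployment rate = 5,714 / 144,097 = 3.97%.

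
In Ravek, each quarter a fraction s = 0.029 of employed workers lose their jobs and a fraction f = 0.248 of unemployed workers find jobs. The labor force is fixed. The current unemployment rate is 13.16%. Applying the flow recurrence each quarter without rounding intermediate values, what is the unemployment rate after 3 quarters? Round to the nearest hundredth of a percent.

With a fixed labor force, u_{t+1} = u_t + s·(1−u_t) − f·u_t = u_t·(1−s−f) + s.
Here 1−s−f = 0.723 and s = 0.029.
u_1 = 0.131600 × 0.723 + 0.029 = 0.124147.
u_2 = 0.124147 × 0.723 + 0.029 = 0.118758.
u_3 = 0.118758 × 0.723 + 0.029 = 0.114862.

Unemployment rate after three quarters ≈ 11.49%.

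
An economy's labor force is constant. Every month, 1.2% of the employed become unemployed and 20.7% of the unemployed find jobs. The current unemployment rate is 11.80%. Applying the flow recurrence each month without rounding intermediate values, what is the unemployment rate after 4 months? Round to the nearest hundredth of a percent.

With a fixed labor force, u_{t+1} = u_t + s·(1−u_t) − f·u_t = u_t·(1−s−f) + s.
Here 1−s−f = 0.781 and s = 0.012.
u_1 = 0.118000 × 0.781 + 0.012 = 0.104158.
u_2 = 0.104158 × 0.781 + 0.012 = 0.093347.
u_3 = 0.093347 × 0.781 + 0.012 = 0.084904.
u_4 = 0.084904 × 0.781 + 0.012 = 0.078310.

Unemployment rate after four months ≈ 7.83%.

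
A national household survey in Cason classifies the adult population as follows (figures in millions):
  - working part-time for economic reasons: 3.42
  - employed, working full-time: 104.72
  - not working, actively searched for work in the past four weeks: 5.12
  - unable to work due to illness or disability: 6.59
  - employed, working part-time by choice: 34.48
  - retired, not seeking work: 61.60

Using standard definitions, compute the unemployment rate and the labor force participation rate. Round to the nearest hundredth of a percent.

Unemployment rate ≈ 3.47%; labor force participation rate ≈ 68.42%.

Employed = 3.42 + 104.72 + 34.48 = 142.62 million (anyone who worked, including part-time for economic reasons, counts as employed).
Unemployed = 5.12 million.
Labor force = 142.62 + 5.12 = 147.74 million.
Not in labor force = 6.59 + 61.60 = 68.19 million (those not working and not actively searching are outside the labor force).
Civilian working-age population = 147.74 + 68.19 = 215.93 million.
Unemployment rate = 5.12 / 147.74 = 3.47%.
Labor force participation rate = 147.74 / 215.93 = 68.42%.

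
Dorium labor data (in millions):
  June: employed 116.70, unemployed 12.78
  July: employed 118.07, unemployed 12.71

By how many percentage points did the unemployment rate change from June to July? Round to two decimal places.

The unemployment rate changed by −0.15 percentage points.

June: labor force = 116.70 + 12.78 = 129.48; u = 12.78/129.48 = 9.87%.
July: labor force = 118.07 + 12.71 = 130.78; u = 12.71/130.78 = 9.72%.
Change = 9.72% − 9.87% = −0.15 pp.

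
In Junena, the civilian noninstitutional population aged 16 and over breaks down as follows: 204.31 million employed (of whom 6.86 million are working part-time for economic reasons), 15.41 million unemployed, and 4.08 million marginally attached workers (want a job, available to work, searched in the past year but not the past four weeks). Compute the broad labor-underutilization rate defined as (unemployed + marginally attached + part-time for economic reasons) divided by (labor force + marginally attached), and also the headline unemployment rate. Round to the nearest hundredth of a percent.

Broad underutilization rate ≈ 11.77%; headline unemployment rate ≈ 7.01%.

Labor force = 204.31 + 15.41 = 219.72 million.
Numerator = 15.41 + 4.08 + 6.86 = 26.35 million.
Denominator = 219.72 + 4.08 = 223.80 million.
Broad rate = 26.35 / 223.80 = 11.77%.
Headline unemployment rate = 15.41 / 219.72 = 7.01%.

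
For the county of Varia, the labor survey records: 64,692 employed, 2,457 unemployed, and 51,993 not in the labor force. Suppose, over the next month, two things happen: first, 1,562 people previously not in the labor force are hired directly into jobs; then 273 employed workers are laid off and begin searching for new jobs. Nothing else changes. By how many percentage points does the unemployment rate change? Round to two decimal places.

The unemployment rate changes by +0.31 percentage points.

Initially, labor force = 64,692 + 2,457 = 67,149, so u = 2,457/67,149 = 3.66%.
After the first change, employed and labor force both rise by 1,562; unemployed unchanged → E = 66,254, U = 2,457, labor force = 68,711.
After the second change, employed falls and unemployed rises by 273; labor force unchanged → E = 65,981, U = 2,730, labor force = 68,711.
New unemployment rate = 2,730 / 68,711 = 3.97%.
Change = 3.97% − 3.66% = +0.31 percentage points.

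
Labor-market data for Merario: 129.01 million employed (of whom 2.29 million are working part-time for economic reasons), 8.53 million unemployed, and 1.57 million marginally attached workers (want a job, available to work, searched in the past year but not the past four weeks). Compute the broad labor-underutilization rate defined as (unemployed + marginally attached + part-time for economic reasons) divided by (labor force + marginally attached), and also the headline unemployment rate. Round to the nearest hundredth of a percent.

Labor force = 129.01 + 8.53 = 137.54 million.
Numerator = 8.53 + 1.57 + 2.29 = 12.39 million.
Denominator = 137.54 + 1.57 = 139.11 million.
Broad rate = 12.39 / 139.11 = 8.91%.
Headline unemployment rate = 8.53 / 137.54 = 6.20%.

Broad underutilization rate ≈ 8.91%; headline unemployment rate ≈ 6.20%.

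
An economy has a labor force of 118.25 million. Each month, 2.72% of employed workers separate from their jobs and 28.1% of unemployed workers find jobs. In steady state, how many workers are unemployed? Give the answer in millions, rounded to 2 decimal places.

Steady-state unemployment rate u* = s/(s+f) = 2.72/(2.72+28.1) = 0.088254.
Unemployed = u* × labor force = 0.088254 × 118.25 ≈ 10.44 million.

About 10.44 million are unemployed in steady state.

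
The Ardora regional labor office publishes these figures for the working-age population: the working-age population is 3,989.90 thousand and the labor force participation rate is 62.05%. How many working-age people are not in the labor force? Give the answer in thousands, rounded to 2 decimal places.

About 1,514.17 thousand are not in the labor force.

Share not in the labor force = 1 − 0.6205 = 0.3795.
Not in labor force = 0.3795 × 3,989.90 ≈ 1,514.17 thousand.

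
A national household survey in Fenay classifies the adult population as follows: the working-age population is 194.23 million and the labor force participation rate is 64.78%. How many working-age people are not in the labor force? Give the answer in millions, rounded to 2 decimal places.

Share not in the labor force = 1 − 0.6478 = 0.3522.
Not in labor force = 0.3522 × 194.23 ≈ 68.41 million.

About 68.41 million are not in the labor force.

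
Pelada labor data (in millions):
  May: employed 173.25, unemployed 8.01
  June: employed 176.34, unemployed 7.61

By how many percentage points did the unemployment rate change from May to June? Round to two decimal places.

The unemployment rate changed by −0.28 percentage points.

May: labor force = 173.25 + 8.01 = 181.26; u = 8.01/181.26 = 4.42%.
June: labor force = 176.34 + 7.61 = 183.95; u = 7.61/183.95 = 4.14%.
Change = 4.14% − 4.42% = −0.28 pp.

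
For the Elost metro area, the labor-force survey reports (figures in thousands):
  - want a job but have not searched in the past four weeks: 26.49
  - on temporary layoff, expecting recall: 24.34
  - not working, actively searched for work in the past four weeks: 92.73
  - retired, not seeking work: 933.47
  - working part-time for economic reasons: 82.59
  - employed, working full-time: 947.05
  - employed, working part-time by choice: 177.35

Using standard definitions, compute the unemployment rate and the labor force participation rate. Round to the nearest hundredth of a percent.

Unemployment rate ≈ 8.84%; labor force participation rate ≈ 57.97%.

Employed = 82.59 + 947.05 + 177.35 = 1,206.99 thousand (anyone who worked, including part-time for economic reasons, counts as employed).
Unemployed = 24.34 + 92.73 = 117.07 thousand (jobless and actively searching, or on temporary layoff).
Labor force = 1,206.99 + 117.07 = 1,324.06 thousand.
Not in labor force = 26.49 + 933.47 = 959.96 thousand (those not working and not actively searching are outside the labor force — including those who want a job but have given up searching).
Civilian working-age population = 1,324.06 + 959.96 = 2,284.02 thousand.
Unemployment rate = 117.07 / 1,324.06 = 8.84%.
Labor force participation rate = 1,324.06 / 2,284.02 = 57.97%.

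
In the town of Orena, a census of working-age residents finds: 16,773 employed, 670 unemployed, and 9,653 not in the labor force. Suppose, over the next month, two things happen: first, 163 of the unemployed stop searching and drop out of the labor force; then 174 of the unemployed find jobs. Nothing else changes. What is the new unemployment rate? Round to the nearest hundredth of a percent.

Initially, labor force = 16,773 + 670 = 17,443, so u = 670/17,443 = 3.84%.
After the first change, unemployed and labor force both fall by 163 → E = 16,773, U = 507, labor force = 17,280.
After the second change, unemployed falls and employed rises by 174; labor force unchanged → E = 16,947, U = 333, labor force = 17,280.
New unemployment rate = 333 / 17,280 = 1.93%.

New unemployment rate ≈ 1.93%.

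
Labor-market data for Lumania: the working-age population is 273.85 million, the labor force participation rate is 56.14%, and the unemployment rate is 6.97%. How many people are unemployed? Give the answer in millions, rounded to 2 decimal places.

About 10.72 million are unemployed.

Labor force = 0.5614 × 273.85 = 153.74 million.
Unemployed = 0.0697 × 153.74 ≈ 10.72 million.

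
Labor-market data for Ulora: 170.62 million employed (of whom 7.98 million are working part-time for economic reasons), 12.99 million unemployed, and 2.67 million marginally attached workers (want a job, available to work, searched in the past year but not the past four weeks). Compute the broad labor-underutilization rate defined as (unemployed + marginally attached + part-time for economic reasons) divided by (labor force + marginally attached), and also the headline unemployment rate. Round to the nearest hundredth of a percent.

Broad underutilization rate ≈ 12.69%; headline unemployment rate ≈ 7.07%.

Labor force = 170.62 + 12.99 = 183.61 million.
Numerator = 12.99 + 2.67 + 7.98 = 23.64 million.
Denominator = 183.61 + 2.67 = 186.28 million.
Broad rate = 23.64 / 186.28 = 12.69%.
Headline unemployment rate = 12.99 / 183.61 = 7.07%.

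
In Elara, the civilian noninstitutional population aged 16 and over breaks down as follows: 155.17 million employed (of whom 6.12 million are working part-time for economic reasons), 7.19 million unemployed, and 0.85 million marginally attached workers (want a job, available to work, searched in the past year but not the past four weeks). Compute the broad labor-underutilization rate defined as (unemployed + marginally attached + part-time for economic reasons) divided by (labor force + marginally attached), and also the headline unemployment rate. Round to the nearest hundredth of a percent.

Labor force = 155.17 + 7.19 = 162.36 million.
Numerator = 7.19 + 0.85 + 6.12 = 14.16 million.
Denominator = 162.36 + 0.85 = 163.21 million.
Broad rate = 14.16 / 163.21 = 8.68%.
Headline unemployment rate = 7.19 / 162.36 = 4.43%.

Broad underutilization rate ≈ 8.68%; headline unemployment rate ≈ 4.43%.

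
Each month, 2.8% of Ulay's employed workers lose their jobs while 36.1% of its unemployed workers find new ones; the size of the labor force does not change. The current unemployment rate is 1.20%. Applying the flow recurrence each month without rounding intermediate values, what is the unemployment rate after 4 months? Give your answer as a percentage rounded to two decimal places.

With a fixed labor force, u_{t+1} = u_t + s·(1−u_t) − f·u_t = u_t·(1−s−f) + s.
Here 1−s−f = 0.611 and s = 0.028.
u_1 = 0.012000 × 0.611 + 0.028 = 0.035332.
u_2 = 0.035332 × 0.611 + 0.028 = 0.049588.
u_3 = 0.049588 × 0.611 + 0.028 = 0.058298.
u_4 = 0.058298 × 0.611 + 0.028 = 0.063620.

Unemployment rate after four months ≈ 6.36%.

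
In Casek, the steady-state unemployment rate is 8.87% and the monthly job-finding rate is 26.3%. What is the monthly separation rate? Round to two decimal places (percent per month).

From u* = s/(s+f): s = u·f/(1−u).
s = 0.0887 × 26.3 / (1 − 0.0887) = 2.3328 / 0.9113 ≈ 2.56% per month.

Separation rate ≈ 2.56% per month.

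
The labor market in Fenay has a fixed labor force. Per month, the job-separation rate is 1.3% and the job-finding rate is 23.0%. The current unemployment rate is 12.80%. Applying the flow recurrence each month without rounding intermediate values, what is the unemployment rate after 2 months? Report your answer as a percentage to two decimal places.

With a fixed labor force, u_{t+1} = u_t + s·(1−u_t) − f·u_t = u_t·(1−s−f) + s.
Here 1−s−f = 0.757 and s = 0.013.
u_1 = 0.128000 × 0.757 + 0.013 = 0.109896.
u_2 = 0.109896 × 0.757 + 0.013 = 0.096191.

Unemployment rate after two months ≈ 9.62%.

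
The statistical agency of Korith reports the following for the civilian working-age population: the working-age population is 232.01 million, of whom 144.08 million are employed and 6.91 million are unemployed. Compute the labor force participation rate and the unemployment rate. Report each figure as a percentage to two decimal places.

Labor force = employed + unemployed = 144.08 + 6.91 = 150.99 million.
Unemployment rate = 6.91 / 150.99 = 4.58%.
Labor force participation rate = 150.99 / 232.01 = 65.08%.

Labor force participation rate ≈ 65.08%; unemployment rate ≈ 4.58%.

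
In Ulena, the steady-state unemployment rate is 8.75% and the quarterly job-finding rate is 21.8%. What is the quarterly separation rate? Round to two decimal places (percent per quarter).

Separation rate ≈ 2.09% per quarter.

From u* = s/(s+f): s = u·f/(1−u).
s = 0.0875 × 21.8 / (1 − 0.0875) = 1.9075 / 0.9125 ≈ 2.09% per quarter.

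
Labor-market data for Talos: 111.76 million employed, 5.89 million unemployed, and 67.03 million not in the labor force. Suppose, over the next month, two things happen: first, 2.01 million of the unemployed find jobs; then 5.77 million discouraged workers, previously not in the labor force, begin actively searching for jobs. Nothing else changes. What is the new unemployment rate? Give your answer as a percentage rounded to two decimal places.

New unemployment rate ≈ 7.82%.

Initially, labor force = 111.76 + 5.89 = 117.65 million, so u = 5.89/117.65 = 5.01%.
After the first change, unemployed falls and employed rises by 2.01; labor force unchanged → E = 113.77, U = 3.88, labor force = 117.65 million.
After the second change, unemployed and labor force both rise by 5.77 → E = 113.77, U = 9.65, labor force = 123.42 million.
New unemployment rate = 9.65 / 123.42 = 7.82%.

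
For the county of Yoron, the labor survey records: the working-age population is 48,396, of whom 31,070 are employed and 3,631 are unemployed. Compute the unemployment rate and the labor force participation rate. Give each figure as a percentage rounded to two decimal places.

Unemployment rate ≈ 10.46%; labor force participation rate ≈ 71.70%.

Labor force = employed + unemployed = 31,070 + 3,631 = 34,701.
Unemployment rate = 3,631 / 34,701 = 10.46%.
Labor force participation rate = 34,701 / 48,396 = 71.70%.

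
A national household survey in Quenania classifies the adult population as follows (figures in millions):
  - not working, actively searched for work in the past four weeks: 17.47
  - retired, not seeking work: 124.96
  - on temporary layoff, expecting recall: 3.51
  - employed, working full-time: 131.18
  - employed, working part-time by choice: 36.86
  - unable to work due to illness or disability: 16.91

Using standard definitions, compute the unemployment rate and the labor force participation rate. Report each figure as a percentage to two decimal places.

Employed = 131.18 + 36.86 = 168.04 million.
Unemployed = 17.47 + 3.51 = 20.98 million (jobless and actively searching, or on temporary layoff).
Labor force = 168.04 + 20.98 = 189.02 million.
Not in labor force = 124.96 + 16.91 = 141.87 million (those not working and not actively searching are outside the labor force).
Civilian working-age population = 189.02 + 141.87 = 330.89 million.
Unemployment rate = 20.98 / 189.02 = 11.10%.
Labor force participation rate = 189.02 / 330.89 = 57.12%.

Unemployment rate ≈ 11.10%; labor force participation rate ≈ 57.12%.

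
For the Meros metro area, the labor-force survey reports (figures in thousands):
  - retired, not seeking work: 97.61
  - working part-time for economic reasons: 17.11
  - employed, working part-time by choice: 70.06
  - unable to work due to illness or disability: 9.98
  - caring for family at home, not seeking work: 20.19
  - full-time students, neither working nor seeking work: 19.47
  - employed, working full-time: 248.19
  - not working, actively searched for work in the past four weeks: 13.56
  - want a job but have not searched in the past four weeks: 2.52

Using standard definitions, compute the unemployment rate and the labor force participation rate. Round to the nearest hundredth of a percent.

Employed = 17.11 + 70.06 + 248.19 = 335.36 thousand (anyone who worked, including part-time for economic reasons, counts as employed).
Unemployed = 13.56 thousand.
Labor force = 335.36 + 13.56 = 348.92 thousand.
Not in labor force = 97.61 + 9.98 + 20.19 + 19.47 + 2.52 = 149.77 thousand (those not working and not actively searching are outside the labor force — including those who want a job but have given up searching).
Civilian working-age population = 348.92 + 149.77 = 498.69 thousand.
Unemployment rate = 13.56 / 348.92 = 3.89%.
Labor force participation rate = 348.92 / 498.69 = 69.97%.

Unemployment rate ≈ 3.89%; labor force participation rate ≈ 69.97%.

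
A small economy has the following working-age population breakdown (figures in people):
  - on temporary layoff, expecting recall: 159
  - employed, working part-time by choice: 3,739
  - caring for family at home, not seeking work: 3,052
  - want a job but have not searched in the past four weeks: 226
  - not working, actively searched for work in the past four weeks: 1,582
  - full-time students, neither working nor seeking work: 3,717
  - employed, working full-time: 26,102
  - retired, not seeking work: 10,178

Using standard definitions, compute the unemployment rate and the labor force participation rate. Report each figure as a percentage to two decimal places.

Employed = 3,739 + 26,102 = 29,841.
Unemployed = 159 + 1,582 = 1,741 (jobless and actively searching, or on temporary layoff).
Labor force = 29,841 + 1,741 = 31,582.
Not in labor force = 3,052 + 226 + 3,717 + 10,178 = 17,173 (those not working and not actively searching are outside the labor force — including those who want a job but have given up searching).
Civilian working-age population = 31,582 + 17,173 = 48,755.
Unemployment rate = 1,741 / 31,582 = 5.51%.
Labor force participation rate = 31,582 / 48,755 = 64.78%.

Unemployment rate ≈ 5.51%; labor force participation rate ≈ 64.78%.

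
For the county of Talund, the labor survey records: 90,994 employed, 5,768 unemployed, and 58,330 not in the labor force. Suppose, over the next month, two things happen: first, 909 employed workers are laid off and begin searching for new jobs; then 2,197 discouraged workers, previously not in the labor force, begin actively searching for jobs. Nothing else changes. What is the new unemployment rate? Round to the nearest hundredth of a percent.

Initially, labor force = 90,994 + 5,768 = 96,762, so u = 5,768/96,762 = 5.96%.
After the first change, employed falls and unemployed rises by 909; labor force unchanged → E = 90,085, U = 6,677, labor force = 96,762.
After the second change, unemployed and labor force both rise by 2,197 → E = 90,085, U = 8,874, labor force = 98,959.
New unemployment rate = 8,874 / 98,959 = 8.97%.

New unemployment rate ≈ 8.97%.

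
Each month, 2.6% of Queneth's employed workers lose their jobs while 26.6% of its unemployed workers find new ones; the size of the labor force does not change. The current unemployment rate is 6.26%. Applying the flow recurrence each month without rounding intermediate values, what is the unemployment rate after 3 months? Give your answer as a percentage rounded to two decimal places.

Unemployment rate after three months ≈ 7.97%.

With a fixed labor force, u_{t+1} = u_t + s·(1−u_t) − f·u_t = u_t·(1−s−f) + s.
Here 1−s−f = 0.708 and s = 0.026.
u_1 = 0.062600 × 0.708 + 0.026 = 0.070321.
u_2 = 0.070321 × 0.708 + 0.026 = 0.075787.
u_3 = 0.075787 × 0.708 + 0.026 = 0.079657.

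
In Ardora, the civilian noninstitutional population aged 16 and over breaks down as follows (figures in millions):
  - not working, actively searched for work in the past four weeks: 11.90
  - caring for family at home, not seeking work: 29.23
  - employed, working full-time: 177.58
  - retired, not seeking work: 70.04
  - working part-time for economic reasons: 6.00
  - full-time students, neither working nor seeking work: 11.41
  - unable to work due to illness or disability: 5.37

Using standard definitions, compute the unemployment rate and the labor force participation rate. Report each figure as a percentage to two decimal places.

Unemployment rate ≈ 6.09%; labor force participation rate ≈ 62.75%.

Employed = 177.58 + 6.00 = 183.58 million (anyone who worked, including part-time for economic reasons, counts as employed).
Unemployed = 11.90 million.
Labor force = 183.58 + 11.90 = 195.48 million.
Not in labor force = 29.23 + 70.04 + 11.41 + 5.37 = 116.05 million (those not working and not actively searching are outside the labor force).
Civilian working-age population = 195.48 + 116.05 = 311.53 million.
Unemployment rate = 11.90 / 195.48 = 6.09%.
Labor force participation rate = 195.48 / 311.53 = 62.75%.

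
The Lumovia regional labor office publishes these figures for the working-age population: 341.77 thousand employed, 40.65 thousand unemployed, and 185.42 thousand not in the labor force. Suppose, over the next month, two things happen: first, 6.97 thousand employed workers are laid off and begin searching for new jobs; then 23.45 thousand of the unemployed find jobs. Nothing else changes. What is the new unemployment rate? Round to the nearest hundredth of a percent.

Initially, labor force = 341.77 + 40.65 = 382.42 thousand, so u = 40.65/382.42 = 10.63%.
After the first change, employed falls and unemployed rises by 6.97; labor force unchanged → E = 334.80, U = 47.62, labor force = 382.42 thousand.
After the second change, unemployed falls and employed rises by 23.45; labor force unchanged → E = 358.25, U = 24.17, labor force = 382.42 thousand.
New unemployment rate = 24.17 / 382.42 = 6.32%.

New unemployment rate ≈ 6.32%.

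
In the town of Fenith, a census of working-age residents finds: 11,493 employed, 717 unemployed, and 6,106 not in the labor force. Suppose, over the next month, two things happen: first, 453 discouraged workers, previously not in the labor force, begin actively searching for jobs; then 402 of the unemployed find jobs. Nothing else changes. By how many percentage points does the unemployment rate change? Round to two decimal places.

The unemployment rate changes by +0.19 percentage points.

Initially, labor force = 11,493 + 717 = 12,210, so u = 717/12,210 = 5.87%.
After the first change, unemployed and labor force both rise by 453 → E = 11,493, U = 1,170, labor force = 12,663.
After the second change, unemployed falls and employed rises by 402; labor force unchanged → E = 11,895, U = 768, labor force = 12,663.
New unemployment rate = 768 / 12,663 = 6.06%.
Change = 6.06% − 5.87% = +0.19 percentage points.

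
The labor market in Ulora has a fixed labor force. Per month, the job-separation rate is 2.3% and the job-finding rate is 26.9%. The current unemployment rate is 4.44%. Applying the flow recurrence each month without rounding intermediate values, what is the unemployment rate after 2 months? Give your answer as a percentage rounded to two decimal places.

Unemployment rate after two months ≈ 6.15%.

With a fixed labor force, u_{t+1} = u_t + s·(1−u_t) − f·u_t = u_t·(1−s−f) + s.
Here 1−s−f = 0.708 and s = 0.023.
u_1 = 0.044400 × 0.708 + 0.023 = 0.054435.
u_2 = 0.054435 × 0.708 + 0.023 = 0.061540.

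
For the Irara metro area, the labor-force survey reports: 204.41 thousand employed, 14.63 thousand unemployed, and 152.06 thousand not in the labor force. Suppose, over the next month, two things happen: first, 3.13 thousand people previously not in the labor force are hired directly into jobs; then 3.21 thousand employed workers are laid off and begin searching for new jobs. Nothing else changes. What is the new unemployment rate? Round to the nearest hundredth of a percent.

New unemployment rate ≈ 8.03%.

Initially, labor force = 204.41 + 14.63 = 219.04 thousand, so u = 14.63/219.04 = 6.68%.
After the first change, employed and labor force both rise by 3.13; unemployed unchanged → E = 207.54, U = 14.63, labor force = 222.17 thousand.
After the second change, employed falls and unemployed rises by 3.21; labor force unchanged → E = 204.33, U = 17.84, labor force = 222.17 thousand.
New unemployment rate = 17.84 / 222.17 = 8.03%.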